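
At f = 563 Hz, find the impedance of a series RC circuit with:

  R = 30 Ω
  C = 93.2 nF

Step 1 — Angular frequency: ω = 2π·f = 2π·563 = 3537 rad/s.
Step 2 — Component impedances:
  R: Z = R = 30 Ω
  C: Z = 1/(jωC) = -j/(ω·C) = 0 - j3033 Ω
Step 3 — Series combination: Z_total = R + C = 30 - j3033 Ω = 3033∠-89.4° Ω.

Z = 30 - j3033 Ω = 3033∠-89.4° Ω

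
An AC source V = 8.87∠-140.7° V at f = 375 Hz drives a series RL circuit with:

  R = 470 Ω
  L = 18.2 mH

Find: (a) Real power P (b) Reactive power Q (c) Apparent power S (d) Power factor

Step 1 — Angular frequency: ω = 2π·f = 2π·375 = 2356 rad/s.
Step 2 — Component impedances:
  R: Z = R = 470 Ω
  L: Z = jωL = j·2356·0.0182 = 0 + j42.88 Ω
Step 3 — Series combination: Z_total = R + L = 470 + j42.88 Ω = 472∠5.2° Ω.
Step 4 — Source phasor: V = 8.87∠-140.7° V = -6.864 - j5.618 V.
Step 5 — Current: I = V / Z = -0.01557 - j0.01053 A = 0.01879∠-145.9° A.
Step 6 — Complex power: S = V·I* = 0.166 + j0.01515 VA.
Step 7 — Real power: P = Re(S) = 0.166 W.
Step 8 — Reactive power: Q = Im(S) = 0.01515 VAR.
Step 9 — Apparent power: |S| = 0.1667 VA.
Step 10 — Power factor: PF = P/|S| = 0.9959 (lagging).

(a) P = 0.166 W  (b) Q = 0.01515 VAR  (c) S = 0.1667 VA  (d) PF = 0.9959 (lagging)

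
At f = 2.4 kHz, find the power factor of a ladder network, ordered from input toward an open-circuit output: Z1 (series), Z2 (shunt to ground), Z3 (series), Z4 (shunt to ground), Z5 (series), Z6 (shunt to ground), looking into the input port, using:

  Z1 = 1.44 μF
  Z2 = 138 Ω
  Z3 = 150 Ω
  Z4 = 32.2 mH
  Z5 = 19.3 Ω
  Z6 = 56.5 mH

Step 1 — Angular frequency: ω = 2π·f = 2π·2400 = 1.508e+04 rad/s.
Step 2 — Component impedances:
  Z1: Z = 1/(jωC) = -j/(ω·C) = 0 - j46.05 Ω
  Z2: Z = R = 138 Ω
  Z3: Z = R = 150 Ω
  Z4: Z = jωL = j·1.508e+04·0.0322 = 0 + j485.6 Ω
  Z5: Z = R = 19.3 Ω
  Z6: Z = jωL = j·1.508e+04·0.0565 = 0 + j852 Ω
Step 3 — Ladder network (open output): work backward from the far end, alternating series and parallel combinations. Z_in = 107.3 - j13.34 Ω = 108.1∠-7.1° Ω.
Step 4 — Power factor: PF = cos(φ) = Re(Z)/|Z| = 107.28/108.1 = 0.9924.
Step 5 — Type: Im(Z) = -13.34 ⇒ leading (phase φ = -7.1°).

PF = 0.9924 (leading, φ = -7.1°)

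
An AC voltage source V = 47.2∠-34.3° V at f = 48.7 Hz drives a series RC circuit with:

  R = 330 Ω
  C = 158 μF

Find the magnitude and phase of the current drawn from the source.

Step 1 — Angular frequency: ω = 2π·f = 2π·48.7 = 306 rad/s.
Step 2 — Component impedances:
  R: Z = R = 330 Ω
  C: Z = 1/(jωC) = -j/(ω·C) = 0 - j20.68 Ω
Step 3 — Series combination: Z_total = R + C = 330 - j20.68 Ω = 330.6∠-3.6° Ω.
Step 4 — Source phasor: V = 47.2∠-34.3° V = 38.99 - j26.6 V.
Step 5 — Ohm's law: I = V / Z_total = (38.99 - j26.6) / (330 - j20.68) = 0.1227 - j0.07291 A.
Step 6 — Convert to polar: |I| = 0.1428 A, ∠I = -30.7°.

I = 0.1428∠-30.7° A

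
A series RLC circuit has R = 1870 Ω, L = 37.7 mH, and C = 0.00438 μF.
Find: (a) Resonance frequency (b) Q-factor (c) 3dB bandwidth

Step 1 — Resonance condition Im(Z)=0 gives ω₀ = 1/√(LC).
Step 2 — ω₀ = 1/√(0.0377·4.38e-09) = 7.782e+04 rad/s.
Step 3 — f₀ = ω₀/(2π) = 1.239e+04 Hz.
Step 4 — Series Q: Q = ω₀L/R = 7.782e+04·0.0377/1870 = 1.569.
Step 5 — 3dB bandwidth: Δω = ω₀/Q = 4.96e+04 rad/s; BW = Δω/(2π) = 7894 Hz.

(a) f₀ = 1.239e+04 Hz  (b) Q = 1.569  (c) BW = 7894 Hz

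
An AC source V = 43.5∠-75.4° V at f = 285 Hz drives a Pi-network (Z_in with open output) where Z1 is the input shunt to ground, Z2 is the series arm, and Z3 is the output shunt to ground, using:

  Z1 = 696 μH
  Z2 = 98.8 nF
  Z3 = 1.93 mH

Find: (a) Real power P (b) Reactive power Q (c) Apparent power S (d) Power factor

Step 1 — Angular frequency: ω = 2π·f = 2π·285 = 1791 rad/s.
Step 2 — Component impedances:
  Z1: Z = jωL = j·1791·0.000696 = 0 + j1.246 Ω
  Z2: Z = 1/(jωC) = -j/(ω·C) = 0 - j5652 Ω
  Z3: Z = jωL = j·1791·0.00193 = 0 + j3.456 Ω
Step 3 — With open output, the series arm Z2 and the output shunt Z3 appear in series to ground: Z2 + Z3 = 0 - j5649 Ω.
Step 4 — Parallel with input shunt Z1: Z_in = Z1 || (Z2 + Z3) = 0 + j1.247 Ω = 1.247∠90.0° Ω.
Step 5 — Source phasor: V = 43.5∠-75.4° V = 10.97 - j42.1 V.
Step 6 — Current: I = V / Z = -33.77 - j8.796 A = 34.89∠-165.4° A.
Step 7 — Complex power: S = V·I* = 0 + j1518 VA.
Step 8 — Real power: P = Re(S) = 0 W.
Step 9 — Reactive power: Q = Im(S) = 1518 VAR.
Step 10 — Apparent power: |S| = 1518 VA.
Step 11 — Power factor: PF = P/|S| = 0 (lagging).

(a) P = 0 W  (b) Q = 1518 VAR  (c) S = 1518 VA  (d) PF = 0 (lagging)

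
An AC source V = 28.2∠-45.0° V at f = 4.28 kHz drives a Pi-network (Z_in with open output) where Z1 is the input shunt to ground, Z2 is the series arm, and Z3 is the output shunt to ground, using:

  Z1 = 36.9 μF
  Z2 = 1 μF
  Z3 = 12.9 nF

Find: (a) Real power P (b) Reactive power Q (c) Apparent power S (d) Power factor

Step 1 — Angular frequency: ω = 2π·f = 2π·4280 = 2.689e+04 rad/s.
Step 2 — Component impedances:
  Z1: Z = 1/(jωC) = -j/(ω·C) = 0 - j1.008 Ω
  Z2: Z = 1/(jωC) = -j/(ω·C) = 0 - j37.19 Ω
  Z3: Z = 1/(jωC) = -j/(ω·C) = 0 - j2883 Ω
Step 3 — With open output, the series arm Z2 and the output shunt Z3 appear in series to ground: Z2 + Z3 = 0 - j2920 Ω.
Step 4 — Parallel with input shunt Z1: Z_in = Z1 || (Z2 + Z3) = 0 - j1.007 Ω = 1.007∠-90.0° Ω.
Step 5 — Source phasor: V = 28.2∠-45.0° V = 19.94 - j19.94 V.
Step 6 — Current: I = V / Z = 19.79 + j19.79 A = 27.99∠45.0° A.
Step 7 — Complex power: S = V·I* = 0 - j789.4 VA.
Step 8 — Real power: P = Re(S) = 0 W.
Step 9 — Reactive power: Q = Im(S) = -789.4 VAR.
Step 10 — Apparent power: |S| = 789.4 VA.
Step 11 — Power factor: PF = P/|S| = 0 (leading).

(a) P = 0 W  (b) Q = -789.4 VAR  (c) S = 789.4 VA  (d) PF = 0 (leading)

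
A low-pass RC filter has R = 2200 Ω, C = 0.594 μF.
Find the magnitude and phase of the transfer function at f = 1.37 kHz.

Step 1 — Angular frequency: ω = 2π·1370 = 8608 rad/s.
Step 2 — Transfer function: H(jω) = 1/(1 + jωRC).
Step 3 — Denominator: 1 + jωRC = 1 + j·8608·2200·5.94e-07 = 1 + j11.25.
Step 4 — H = 0.007841 - j0.0882.
Step 5 — Magnitude: |H| = 0.08855 (-21.1 dB); phase: φ = -84.9°.

|H| = 0.08855 (-21.1 dB), φ = -84.9°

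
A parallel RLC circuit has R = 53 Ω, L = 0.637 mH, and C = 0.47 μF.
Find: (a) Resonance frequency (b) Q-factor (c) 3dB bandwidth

Step 1 — Resonance: ω₀ = 1/√(LC) = 1/√(0.000637·4.7e-07) = 5.779e+04 rad/s.
Step 2 — f₀ = ω₀/(2π) = 9198 Hz.
Step 3 — Parallel Q: Q = R/(ω₀L) = 53/(5.779e+04·0.000637) = 1.44.
Step 4 — Bandwidth: Δω = ω₀/Q = 4.014e+04 rad/s; BW = Δω/(2π) = 6389 Hz.

(a) f₀ = 9198 Hz  (b) Q = 1.44  (c) BW = 6389 Hz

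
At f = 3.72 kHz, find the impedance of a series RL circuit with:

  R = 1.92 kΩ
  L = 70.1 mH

Step 1 — Angular frequency: ω = 2π·f = 2π·3720 = 2.337e+04 rad/s.
Step 2 — Component impedances:
  R: Z = R = 1920 Ω
  L: Z = jωL = j·2.337e+04·0.0701 = 0 + j1638 Ω
Step 3 — Series combination: Z_total = R + L = 1920 + j1638 Ω = 2524∠40.5° Ω.

Z = 1920 + j1638 Ω = 2524∠40.5° Ω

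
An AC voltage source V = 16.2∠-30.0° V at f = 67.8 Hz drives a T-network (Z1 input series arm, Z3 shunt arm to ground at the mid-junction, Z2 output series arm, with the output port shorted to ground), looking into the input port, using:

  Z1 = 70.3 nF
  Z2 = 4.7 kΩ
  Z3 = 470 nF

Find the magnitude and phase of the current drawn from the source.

Step 1 — Angular frequency: ω = 2π·f = 2π·67.8 = 426 rad/s.
Step 2 — Component impedances:
  Z1: Z = 1/(jωC) = -j/(ω·C) = 0 - j3.339e+04 Ω
  Z2: Z = R = 4700 Ω
  Z3: Z = 1/(jωC) = -j/(ω·C) = 0 - j4995 Ω
Step 3 — With the output port shorted to ground, the output series arm Z2 runs from the junction to ground; the shunt arm Z3 also runs from the junction to ground. They appear in parallel: Z3 || Z2 = 2493 - j2346 Ω.
Step 4 — Series with input arm Z1: Z_in = Z1 + (Z3 || Z2) = 2493 - j3.574e+04 Ω = 3.582e+04∠-86.0° Ω.
Step 5 — Source phasor: V = 16.2∠-30.0° V = 14.03 - j8.1 V.
Step 6 — Ohm's law: I = V / Z_total = (14.03 - j8.1) / (2493 - j3.574e+04) = 0.0002528 + j0.0003749 A.
Step 7 — Convert to polar: |I| = 0.0004522 A, ∠I = 56.0°.

I = 0.0004522∠56.0° A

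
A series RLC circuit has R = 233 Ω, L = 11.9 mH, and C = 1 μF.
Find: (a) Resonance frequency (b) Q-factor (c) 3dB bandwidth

Step 1 — Resonance: ω₀ = 1/√(LC) = 1/√(0.0119·1e-06) = 9167 rad/s.
Step 2 — f₀ = ω₀/(2π) = 1459 Hz.
Step 3 — Series Q: Q = ω₀L/R = 9167·0.0119/233 = 0.4682.
Step 4 — Bandwidth: Δω = ω₀/Q = 1.958e+04 rad/s; BW = Δω/(2π) = 3116 Hz.

(a) f₀ = 1459 Hz  (b) Q = 0.4682  (c) BW = 3116 Hz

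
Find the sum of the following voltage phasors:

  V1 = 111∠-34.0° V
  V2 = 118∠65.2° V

Step 1 — Convert each phasor to rectangular form:
  V1 = 111·(cos(-34.0°) + j·sin(-34.0°)) = 92.02 - j62.07 V
  V2 = 118·(cos(65.2°) + j·sin(65.2°)) = 49.5 + j107.1 V
Step 2 — Sum components: V_total = 141.5 + j45.05 V.
Step 3 — Convert to polar: |V_total| = 148.5 V, ∠V_total = 17.7°.

V_total = 148.5∠17.7° V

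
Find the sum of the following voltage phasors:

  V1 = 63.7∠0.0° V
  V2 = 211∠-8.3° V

Step 1 — Convert each phasor to rectangular form:
  V1 = 63.7·(cos(0.0°) + j·sin(0.0°)) = 63.7 V
  V2 = 211·(cos(-8.3°) + j·sin(-8.3°)) = 208.8 - j30.46 V
Step 2 — Sum components: V_total = 272.5 - j30.46 V.
Step 3 — Convert to polar: |V_total| = 274.2 V, ∠V_total = -6.4°.

V_total = 274.2∠-6.4° V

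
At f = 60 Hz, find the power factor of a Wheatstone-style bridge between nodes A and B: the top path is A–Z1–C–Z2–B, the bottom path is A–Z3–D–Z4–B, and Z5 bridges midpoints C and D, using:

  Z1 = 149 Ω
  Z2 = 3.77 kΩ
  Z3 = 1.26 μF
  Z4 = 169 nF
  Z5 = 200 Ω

Step 1 — Angular frequency: ω = 2π·f = 2π·60 = 377 rad/s.
Step 2 — Component impedances:
  Z1: Z = R = 149 Ω
  Z2: Z = R = 3770 Ω
  Z3: Z = 1/(jωC) = -j/(ω·C) = 0 - j2105 Ω
  Z4: Z = 1/(jωC) = -j/(ω·C) = 0 - j1.57e+04 Ω
  Z5: Z = R = 200 Ω
Step 3 — Bridge requires nodal analysis (the Z5 bridge couples midpoints C and D, so the two paths cannot be reduced to a simple series/parallel combination). Setting node B to ground and injecting 1 A at node A, the 3-node admittance system at A, C, D solves to V_A = Z_AB = 3709 - j863.1 Ω = 3808∠-13.1° Ω.
Step 4 — Power factor: PF = cos(φ) = Re(Z)/|Z| = 3709/3808 = 0.974.
Step 5 — Type: Im(Z) = -863.1 ⇒ leading (phase φ = -13.1°).

PF = 0.974 (leading, φ = -13.1°)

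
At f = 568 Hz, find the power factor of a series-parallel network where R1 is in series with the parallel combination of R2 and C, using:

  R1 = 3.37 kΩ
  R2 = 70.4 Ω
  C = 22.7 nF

Step 1 — Angular frequency: ω = 2π·f = 2π·568 = 3569 rad/s.
Step 2 — Component impedances:
  R1: Z = R = 3370 Ω
  R2: Z = R = 70.4 Ω
  C: Z = 1/(jωC) = -j/(ω·C) = 0 - j1.234e+04 Ω
Step 3 — Parallel branch: R2 || C = 1/(1/R2 + 1/C) = 70.4 - j0.4015 Ω.
Step 4 — Series with R1: Z_total = R1 + (R2 || C) = 3440 - j0.4015 Ω = 3440∠-0.0° Ω.
Step 5 — Power factor: PF = cos(φ) = Re(Z)/|Z| = 3440/3440 = 1.
Step 6 — Type: Im(Z) = -0.4015 ⇒ leading (phase φ = -0.0°).

PF = 1 (leading, φ = -0.0°)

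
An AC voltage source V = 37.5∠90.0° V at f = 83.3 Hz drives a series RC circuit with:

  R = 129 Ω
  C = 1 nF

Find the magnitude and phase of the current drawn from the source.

Step 1 — Angular frequency: ω = 2π·f = 2π·83.3 = 523.4 rad/s.
Step 2 — Component impedances:
  R: Z = R = 129 Ω
  C: Z = 1/(jωC) = -j/(ω·C) = 0 - j1.911e+06 Ω
Step 3 — Series combination: Z_total = R + C = 129 - j1.911e+06 Ω = 1.911e+06∠-90.0° Ω.
Step 4 — Source phasor: V = 37.5∠90.0° V = 0 + j37.5 V.
Step 5 — Ohm's law: I = V / Z_total = (0 + j37.5) / (129 - j1.911e+06) = -1.963e-05 + j1.325e-09 A.
Step 6 — Convert to polar: |I| = 1.963e-05 A, ∠I = 180.0°.

I = 1.963e-05∠180.0° A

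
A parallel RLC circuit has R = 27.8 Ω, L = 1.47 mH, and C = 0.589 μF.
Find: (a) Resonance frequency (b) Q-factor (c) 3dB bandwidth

Step 1 — Resonance: ω₀ = 1/√(LC) = 1/√(0.00147·5.89e-07) = 3.398e+04 rad/s.
Step 2 — f₀ = ω₀/(2π) = 5409 Hz.
Step 3 — Parallel Q: Q = R/(ω₀L) = 27.8/(3.398e+04·0.00147) = 0.5565.
Step 4 — Bandwidth: Δω = ω₀/Q = 6.107e+04 rad/s; BW = Δω/(2π) = 9720 Hz.

(a) f₀ = 5409 Hz  (b) Q = 0.5565  (c) BW = 9720 Hz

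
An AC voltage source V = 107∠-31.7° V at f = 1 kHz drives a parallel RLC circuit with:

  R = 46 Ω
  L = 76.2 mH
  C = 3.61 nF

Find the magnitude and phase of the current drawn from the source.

Step 1 — Angular frequency: ω = 2π·f = 2π·1000 = 6283 rad/s.
Step 2 — Component impedances:
  R: Z = R = 46 Ω
  L: Z = jωL = j·6283·0.0762 = 0 + j478.8 Ω
  C: Z = 1/(jωC) = -j/(ω·C) = 0 - j4.409e+04 Ω
Step 3 — Parallel combination: 1/Z_total = 1/R + 1/L + 1/C; Z_total = 45.59 + j4.332 Ω = 45.79∠5.4° Ω.
Step 4 — Source phasor: V = 107∠-31.7° V = 91.04 - j56.23 V.
Step 5 — Ohm's law: I = V / Z_total = (91.04 - j56.23) / (45.59 + j4.332) = 1.863 - j1.41 A.
Step 6 — Convert to polar: |I| = 2.337 A, ∠I = -37.1°.

I = 2.337∠-37.1° A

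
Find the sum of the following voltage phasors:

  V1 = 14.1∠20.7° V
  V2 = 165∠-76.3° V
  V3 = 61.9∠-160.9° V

Step 1 — Convert each phasor to rectangular form:
  V1 = 14.1·(cos(20.7°) + j·sin(20.7°)) = 13.19 + j4.984 V
  V2 = 165·(cos(-76.3°) + j·sin(-76.3°)) = 39.08 - j160.3 V
  V3 = 61.9·(cos(-160.9°) + j·sin(-160.9°)) = -58.49 - j20.25 V
Step 2 — Sum components: V_total = -6.224 - j175.6 V.
Step 3 — Convert to polar: |V_total| = 175.7 V, ∠V_total = -92.0°.

V_total = 175.7∠-92.0° V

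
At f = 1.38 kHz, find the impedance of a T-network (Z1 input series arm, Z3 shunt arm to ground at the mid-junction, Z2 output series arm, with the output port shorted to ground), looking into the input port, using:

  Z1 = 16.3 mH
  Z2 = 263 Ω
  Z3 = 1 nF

Step 1 — Angular frequency: ω = 2π·f = 2π·1380 = 8671 rad/s.
Step 2 — Component impedances:
  Z1: Z = jωL = j·8671·0.0163 = 0 + j141.3 Ω
  Z2: Z = R = 263 Ω
  Z3: Z = 1/(jωC) = -j/(ω·C) = 0 - j1.153e+05 Ω
Step 3 — With the output port shorted to ground, the output series arm Z2 runs from the junction to ground; the shunt arm Z3 also runs from the junction to ground. They appear in parallel: Z3 || Z2 = 263 - j0.5997 Ω.
Step 4 — Series with input arm Z1: Z_in = Z1 + (Z3 || Z2) = 263 + j140.7 Ω = 298.3∠28.2° Ω.

Z = 263 + j140.7 Ω = 298.3∠28.2° Ω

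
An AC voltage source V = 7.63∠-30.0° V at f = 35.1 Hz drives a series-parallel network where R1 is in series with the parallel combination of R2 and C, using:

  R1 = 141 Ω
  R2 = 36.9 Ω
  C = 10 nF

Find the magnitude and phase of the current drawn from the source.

Step 1 — Angular frequency: ω = 2π·f = 2π·35.1 = 220.5 rad/s.
Step 2 — Component impedances:
  R1: Z = R = 141 Ω
  R2: Z = R = 36.9 Ω
  C: Z = 1/(jωC) = -j/(ω·C) = 0 - j4.534e+05 Ω
Step 3 — Parallel branch: R2 || C = 1/(1/R2 + 1/C) = 36.9 - j0.003003 Ω.
Step 4 — Series with R1: Z_total = R1 + (R2 || C) = 177.9 - j0.003003 Ω = 177.9∠-0.0° Ω.
Step 5 — Source phasor: V = 7.63∠-30.0° V = 6.608 - j3.815 V.
Step 6 — Ohm's law: I = V / Z_total = (6.608 - j3.815) / (177.9 - j0.003003) = 0.03714 - j0.02144 A.
Step 7 — Convert to polar: |I| = 0.04289 A, ∠I = -30.0°.

I = 0.04289∠-30.0° A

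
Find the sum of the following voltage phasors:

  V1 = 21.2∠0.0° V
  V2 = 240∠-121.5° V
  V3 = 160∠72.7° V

Step 1 — Convert each phasor to rectangular form:
  V1 = 21.2·(cos(0.0°) + j·sin(0.0°)) = 21.2 V
  V2 = 240·(cos(-121.5°) + j·sin(-121.5°)) = -125.4 - j204.6 V
  V3 = 160·(cos(72.7°) + j·sin(72.7°)) = 47.58 + j152.8 V
Step 2 — Sum components: V_total = -56.62 - j51.87 V.
Step 3 — Convert to polar: |V_total| = 76.79 V, ∠V_total = -137.5°.

V_total = 76.79∠-137.5° V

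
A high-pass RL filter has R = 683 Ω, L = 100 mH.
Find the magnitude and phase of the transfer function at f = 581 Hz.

Step 1 — Angular frequency: ω = 2π·581 = 3651 rad/s.
Step 2 — Transfer function: H(jω) = jωL/(R + jωL).
Step 3 — Numerator jωL = j·365.1; denominator R + jωL = 683 + j365.1.
Step 4 — H = 0.2222 + j0.4157.
Step 5 — Magnitude: |H| = 0.4714 (-6.5 dB); phase: φ = 61.9°.

|H| = 0.4714 (-6.5 dB), φ = 61.9°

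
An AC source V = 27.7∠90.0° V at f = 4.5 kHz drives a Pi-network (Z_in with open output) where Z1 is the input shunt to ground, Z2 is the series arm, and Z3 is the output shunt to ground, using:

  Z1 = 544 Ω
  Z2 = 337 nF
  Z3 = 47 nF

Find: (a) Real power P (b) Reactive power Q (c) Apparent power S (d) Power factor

Step 1 — Angular frequency: ω = 2π·f = 2π·4500 = 2.827e+04 rad/s.
Step 2 — Component impedances:
  Z1: Z = R = 544 Ω
  Z2: Z = 1/(jωC) = -j/(ω·C) = 0 - j104.9 Ω
  Z3: Z = 1/(jωC) = -j/(ω·C) = 0 - j752.5 Ω
Step 3 — With open output, the series arm Z2 and the output shunt Z3 appear in series to ground: Z2 + Z3 = 0 - j857.5 Ω.
Step 4 — Parallel with input shunt Z1: Z_in = Z1 || (Z2 + Z3) = 387.9 - j246.1 Ω = 459.4∠-32.4° Ω.
Step 5 — Source phasor: V = 27.7∠90.0° V = 0 + j27.7 V.
Step 6 — Current: I = V / Z = -0.0323 + j0.05092 A = 0.0603∠122.4° A.
Step 7 — Complex power: S = V·I* = 1.41 - j0.8948 VA.
Step 8 — Real power: P = Re(S) = 1.41 W.
Step 9 — Reactive power: Q = Im(S) = -0.8948 VAR.
Step 10 — Apparent power: |S| = 1.67 VA.
Step 11 — Power factor: PF = P/|S| = 0.8444 (leading).

(a) P = 1.41 W  (b) Q = -0.8948 VAR  (c) S = 1.67 VA  (d) PF = 0.8444 (leading)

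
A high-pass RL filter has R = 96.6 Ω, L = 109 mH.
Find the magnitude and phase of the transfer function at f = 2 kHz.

Step 1 — Angular frequency: ω = 2π·2000 = 1.257e+04 rad/s.
Step 2 — Transfer function: H(jω) = jωL/(R + jωL).
Step 3 — Numerator jωL = j·1370; denominator R + jωL = 96.6 + j1370.
Step 4 — H = 0.9951 + j0.07018.
Step 5 — Magnitude: |H| = 0.9975 (-0.0 dB); phase: φ = 4.0°.

|H| = 0.9975 (-0.0 dB), φ = 4.0°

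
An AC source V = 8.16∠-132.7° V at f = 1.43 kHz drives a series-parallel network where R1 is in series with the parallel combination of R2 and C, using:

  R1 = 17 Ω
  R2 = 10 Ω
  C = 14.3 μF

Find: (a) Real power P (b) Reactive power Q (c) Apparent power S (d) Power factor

Step 1 — Angular frequency: ω = 2π·f = 2π·1430 = 8985 rad/s.
Step 2 — Component impedances:
  R1: Z = R = 17 Ω
  R2: Z = R = 10 Ω
  C: Z = 1/(jωC) = -j/(ω·C) = 0 - j7.783 Ω
Step 3 — Parallel branch: R2 || C = 1/(1/R2 + 1/C) = 3.772 - j4.847 Ω.
Step 4 — Series with R1: Z_total = R1 + (R2 || C) = 20.77 - j4.847 Ω = 21.33∠-13.1° Ω.
Step 5 — Source phasor: V = 8.16∠-132.7° V = -5.534 - j5.997 V.
Step 6 — Current: I = V / Z = -0.1888 - j0.3327 A = 0.3826∠-119.6° A.
Step 7 — Complex power: S = V·I* = 3.04 - j0.7093 VA.
Step 8 — Real power: P = Re(S) = 3.04 W.
Step 9 — Reactive power: Q = Im(S) = -0.7093 VAR.
Step 10 — Apparent power: |S| = 3.122 VA.
Step 11 — Power factor: PF = P/|S| = 0.9738 (leading).

(a) P = 3.04 W  (b) Q = -0.7093 VAR  (c) S = 3.122 VA  (d) PF = 0.9738 (leading)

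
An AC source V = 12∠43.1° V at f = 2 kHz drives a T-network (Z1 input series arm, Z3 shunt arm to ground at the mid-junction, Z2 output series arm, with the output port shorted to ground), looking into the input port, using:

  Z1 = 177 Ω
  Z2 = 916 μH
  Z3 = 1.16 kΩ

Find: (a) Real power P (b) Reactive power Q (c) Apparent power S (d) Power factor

Step 1 — Angular frequency: ω = 2π·f = 2π·2000 = 1.257e+04 rad/s.
Step 2 — Component impedances:
  Z1: Z = R = 177 Ω
  Z2: Z = jωL = j·1.257e+04·0.000916 = 0 + j11.51 Ω
  Z3: Z = R = 1160 Ω
Step 3 — With the output port shorted to ground, the output series arm Z2 runs from the junction to ground; the shunt arm Z3 also runs from the junction to ground. They appear in parallel: Z3 || Z2 = 0.1142 + j11.51 Ω.
Step 4 — Series with input arm Z1: Z_in = Z1 + (Z3 || Z2) = 177.1 + j11.51 Ω = 177.5∠3.7° Ω.
Step 5 — Source phasor: V = 12∠43.1° V = 8.762 + j8.199 V.
Step 6 — Current: I = V / Z = 0.05226 + j0.0429 A = 0.06761∠39.4° A.
Step 7 — Complex power: S = V·I* = 0.8096 + j0.05261 VA.
Step 8 — Real power: P = Re(S) = 0.8096 W.
Step 9 — Reactive power: Q = Im(S) = 0.05261 VAR.
Step 10 — Apparent power: |S| = 0.8113 VA.
Step 11 — Power factor: PF = P/|S| = 0.9979 (lagging).

(a) P = 0.8096 W  (b) Q = 0.05261 VAR  (c) S = 0.8113 VA  (d) PF = 0.9979 (lagging)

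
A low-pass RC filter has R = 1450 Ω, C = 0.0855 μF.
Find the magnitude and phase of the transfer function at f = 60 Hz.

Step 1 — Angular frequency: ω = 2π·60 = 377 rad/s.
Step 2 — Transfer function: H(jω) = 1/(1 + jωRC).
Step 3 — Denominator: 1 + jωRC = 1 + j·377·1450·8.55e-08 = 1 + j0.04674.
Step 4 — H = 0.9978 - j0.04664.
Step 5 — Magnitude: |H| = 0.9989 (-0.0 dB); phase: φ = -2.7°.

|H| = 0.9989 (-0.0 dB), φ = -2.7°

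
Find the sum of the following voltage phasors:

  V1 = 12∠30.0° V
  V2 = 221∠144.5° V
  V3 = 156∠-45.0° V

Step 1 — Convert each phasor to rectangular form:
  V1 = 12·(cos(30.0°) + j·sin(30.0°)) = 10.39 + j6 V
  V2 = 221·(cos(144.5°) + j·sin(144.5°)) = -179.9 + j128.3 V
  V3 = 156·(cos(-45.0°) + j·sin(-45.0°)) = 110.3 - j110.3 V
Step 2 — Sum components: V_total = -59.22 + j24.03 V.
Step 3 — Convert to polar: |V_total| = 63.91 V, ∠V_total = 157.9°.

V_total = 63.91∠157.9° V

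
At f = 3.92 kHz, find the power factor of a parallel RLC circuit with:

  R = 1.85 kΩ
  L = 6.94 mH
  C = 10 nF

Step 1 — Angular frequency: ω = 2π·f = 2π·3920 = 2.463e+04 rad/s.
Step 2 — Component impedances:
  R: Z = R = 1850 Ω
  L: Z = jωL = j·2.463e+04·0.00694 = 0 + j170.9 Ω
  C: Z = 1/(jωC) = -j/(ω·C) = 0 - j4060 Ω
Step 3 — Parallel combination: 1/Z_total = 1/R + 1/L + 1/C; Z_total = 17.05 + j176.8 Ω = 177.6∠84.5° Ω.
Step 4 — Power factor: PF = cos(φ) = Re(Z)/|Z| = 17.054/177.62 = 0.09601.
Step 5 — Type: Im(Z) = 176.8 ⇒ lagging (phase φ = 84.5°).

PF = 0.09601 (lagging, φ = 84.5°)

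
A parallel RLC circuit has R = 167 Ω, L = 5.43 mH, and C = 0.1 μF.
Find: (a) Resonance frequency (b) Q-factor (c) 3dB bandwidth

Step 1 — Resonance: ω₀ = 1/√(LC) = 1/√(0.00543·1e-07) = 4.291e+04 rad/s.
Step 2 — f₀ = ω₀/(2π) = 6830 Hz.
Step 3 — Parallel Q: Q = R/(ω₀L) = 167/(4.291e+04·0.00543) = 0.7167.
Step 4 — Bandwidth: Δω = ω₀/Q = 5.988e+04 rad/s; BW = Δω/(2π) = 9530 Hz.

(a) f₀ = 6830 Hz  (b) Q = 0.7167  (c) BW = 9530 Hz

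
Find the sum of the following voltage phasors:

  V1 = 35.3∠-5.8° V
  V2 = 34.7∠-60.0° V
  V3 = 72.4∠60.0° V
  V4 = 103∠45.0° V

Step 1 — Convert each phasor to rectangular form:
  V1 = 35.3·(cos(-5.8°) + j·sin(-5.8°)) = 35.12 - j3.567 V
  V2 = 34.7·(cos(-60.0°) + j·sin(-60.0°)) = 17.35 - j30.05 V
  V3 = 72.4·(cos(60.0°) + j·sin(60.0°)) = 36.2 + j62.7 V
  V4 = 103·(cos(45.0°) + j·sin(45.0°)) = 72.83 + j72.83 V
Step 2 — Sum components: V_total = 161.5 + j101.9 V.
Step 3 — Convert to polar: |V_total| = 191 V, ∠V_total = 32.3°.

V_total = 191∠32.3° V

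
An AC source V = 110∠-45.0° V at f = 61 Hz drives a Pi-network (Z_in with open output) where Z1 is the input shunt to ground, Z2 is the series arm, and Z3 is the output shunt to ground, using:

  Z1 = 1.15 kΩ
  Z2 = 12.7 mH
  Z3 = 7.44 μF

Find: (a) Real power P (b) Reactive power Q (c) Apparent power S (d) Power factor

Step 1 — Angular frequency: ω = 2π·f = 2π·61 = 383.3 rad/s.
Step 2 — Component impedances:
  Z1: Z = R = 1150 Ω
  Z2: Z = jωL = j·383.3·0.0127 = 0 + j4.868 Ω
  Z3: Z = 1/(jωC) = -j/(ω·C) = 0 - j350.7 Ω
Step 3 — With open output, the series arm Z2 and the output shunt Z3 appear in series to ground: Z2 + Z3 = 0 - j345.8 Ω.
Step 4 — Parallel with input shunt Z1: Z_in = Z1 || (Z2 + Z3) = 95.37 - j317.1 Ω = 331.2∠-73.3° Ω.
Step 5 — Source phasor: V = 110∠-45.0° V = 77.78 - j77.78 V.
Step 6 — Current: I = V / Z = 0.2926 + j0.1573 A = 0.3322∠28.3° A.
Step 7 — Complex power: S = V·I* = 10.52 - j34.99 VA.
Step 8 — Real power: P = Re(S) = 10.52 W.
Step 9 — Reactive power: Q = Im(S) = -34.99 VAR.
Step 10 — Apparent power: |S| = 36.54 VA.
Step 11 — Power factor: PF = P/|S| = 0.288 (leading).

(a) P = 10.52 W  (b) Q = -34.99 VAR  (c) S = 36.54 VA  (d) PF = 0.288 (leading)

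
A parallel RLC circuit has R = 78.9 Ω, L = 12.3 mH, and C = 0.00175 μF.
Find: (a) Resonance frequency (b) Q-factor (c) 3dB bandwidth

Step 1 — Resonance: ω₀ = 1/√(LC) = 1/√(0.0123·1.75e-09) = 2.155e+05 rad/s.
Step 2 — f₀ = ω₀/(2π) = 3.43e+04 Hz.
Step 3 — Parallel Q: Q = R/(ω₀L) = 78.9/(2.155e+05·0.0123) = 0.02976.
Step 4 — Bandwidth: Δω = ω₀/Q = 7.242e+06 rad/s; BW = Δω/(2π) = 1.153e+06 Hz.

(a) f₀ = 3.43e+04 Hz  (b) Q = 0.02976  (c) BW = 1.153e+06 Hz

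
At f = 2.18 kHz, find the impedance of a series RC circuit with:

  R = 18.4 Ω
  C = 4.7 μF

Step 1 — Angular frequency: ω = 2π·f = 2π·2180 = 1.37e+04 rad/s.
Step 2 — Component impedances:
  R: Z = R = 18.4 Ω
  C: Z = 1/(jωC) = -j/(ω·C) = 0 - j15.53 Ω
Step 3 — Series combination: Z_total = R + C = 18.4 - j15.53 Ω = 24.08∠-40.2° Ω.

Z = 18.4 - j15.53 Ω = 24.08∠-40.2° Ω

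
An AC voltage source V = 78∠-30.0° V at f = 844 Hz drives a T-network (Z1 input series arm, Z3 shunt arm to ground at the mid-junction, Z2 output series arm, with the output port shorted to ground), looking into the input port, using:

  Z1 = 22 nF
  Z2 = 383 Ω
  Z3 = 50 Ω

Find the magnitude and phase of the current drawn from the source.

Step 1 — Angular frequency: ω = 2π·f = 2π·844 = 5303 rad/s.
Step 2 — Component impedances:
  Z1: Z = 1/(jωC) = -j/(ω·C) = 0 - j8571 Ω
  Z2: Z = R = 383 Ω
  Z3: Z = R = 50 Ω
Step 3 — With the output port shorted to ground, the output series arm Z2 runs from the junction to ground; the shunt arm Z3 also runs from the junction to ground. They appear in parallel: Z3 || Z2 = 44.23 Ω.
Step 4 — Series with input arm Z1: Z_in = Z1 + (Z3 || Z2) = 44.23 - j8571 Ω = 8572∠-89.7° Ω.
Step 5 — Source phasor: V = 78∠-30.0° V = 67.55 - j39 V.
Step 6 — Ohm's law: I = V / Z_total = (67.55 - j39) / (44.23 - j8571) = 0.004591 + j0.007857 A.
Step 7 — Convert to polar: |I| = 0.0091 A, ∠I = 59.7°.

I = 0.0091∠59.7° A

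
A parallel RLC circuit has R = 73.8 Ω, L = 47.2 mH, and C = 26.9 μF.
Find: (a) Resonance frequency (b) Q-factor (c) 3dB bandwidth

Step 1 — Resonance: ω₀ = 1/√(LC) = 1/√(0.0472·2.69e-05) = 887.5 rad/s.
Step 2 — f₀ = ω₀/(2π) = 141.2 Hz.
Step 3 — Parallel Q: Q = R/(ω₀L) = 73.8/(887.5·0.0472) = 1.762.
Step 4 — Bandwidth: Δω = ω₀/Q = 503.7 rad/s; BW = Δω/(2π) = 80.17 Hz.

(a) f₀ = 141.2 Hz  (b) Q = 1.762  (c) BW = 80.17 Hz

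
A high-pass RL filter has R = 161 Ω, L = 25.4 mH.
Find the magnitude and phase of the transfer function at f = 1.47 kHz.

Step 1 — Angular frequency: ω = 2π·1470 = 9236 rad/s.
Step 2 — Transfer function: H(jω) = jωL/(R + jωL).
Step 3 — Numerator jωL = j·234.6; denominator R + jωL = 161 + j234.6.
Step 4 — H = 0.6798 + j0.4665.
Step 5 — Magnitude: |H| = 0.8245 (-1.7 dB); phase: φ = 34.5°.

|H| = 0.8245 (-1.7 dB), φ = 34.5°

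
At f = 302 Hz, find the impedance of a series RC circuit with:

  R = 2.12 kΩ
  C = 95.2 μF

Step 1 — Angular frequency: ω = 2π·f = 2π·302 = 1898 rad/s.
Step 2 — Component impedances:
  R: Z = R = 2120 Ω
  C: Z = 1/(jωC) = -j/(ω·C) = 0 - j5.536 Ω
Step 3 — Series combination: Z_total = R + C = 2120 - j5.536 Ω = 2120∠-0.1° Ω.

Z = 2120 - j5.536 Ω = 2120∠-0.1° Ω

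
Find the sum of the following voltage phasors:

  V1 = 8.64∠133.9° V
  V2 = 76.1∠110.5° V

Step 1 — Convert each phasor to rectangular form:
  V1 = 8.64·(cos(133.9°) + j·sin(133.9°)) = -5.991 + j6.226 V
  V2 = 76.1·(cos(110.5°) + j·sin(110.5°)) = -26.65 + j71.28 V
Step 2 — Sum components: V_total = -32.64 + j77.51 V.
Step 3 — Convert to polar: |V_total| = 84.1 V, ∠V_total = 112.8°.

V_total = 84.1∠112.8° V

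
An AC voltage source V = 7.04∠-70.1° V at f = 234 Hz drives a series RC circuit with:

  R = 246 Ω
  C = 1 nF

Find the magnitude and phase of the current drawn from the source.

Step 1 — Angular frequency: ω = 2π·f = 2π·234 = 1470 rad/s.
Step 2 — Component impedances:
  R: Z = R = 246 Ω
  C: Z = 1/(jωC) = -j/(ω·C) = 0 - j6.801e+05 Ω
Step 3 — Series combination: Z_total = R + C = 246 - j6.801e+05 Ω = 6.801e+05∠-90.0° Ω.
Step 4 — Source phasor: V = 7.04∠-70.1° V = 2.396 - j6.62 V.
Step 5 — Ohm's law: I = V / Z_total = (2.396 - j6.62) / (246 - j6.801e+05) = 9.734e-06 + j3.52e-06 A.
Step 6 — Convert to polar: |I| = 1.035e-05 A, ∠I = 19.9°.

I = 1.035e-05∠19.9° A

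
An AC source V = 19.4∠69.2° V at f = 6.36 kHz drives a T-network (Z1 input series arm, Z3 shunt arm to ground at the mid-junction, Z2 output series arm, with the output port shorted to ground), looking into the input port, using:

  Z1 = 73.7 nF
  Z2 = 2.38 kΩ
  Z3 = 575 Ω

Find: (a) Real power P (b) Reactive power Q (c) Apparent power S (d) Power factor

Step 1 — Angular frequency: ω = 2π·f = 2π·6360 = 3.996e+04 rad/s.
Step 2 — Component impedances:
  Z1: Z = 1/(jωC) = -j/(ω·C) = 0 - j339.5 Ω
  Z2: Z = R = 2380 Ω
  Z3: Z = R = 575 Ω
Step 3 — With the output port shorted to ground, the output series arm Z2 runs from the junction to ground; the shunt arm Z3 also runs from the junction to ground. They appear in parallel: Z3 || Z2 = 463.1 Ω.
Step 4 — Series with input arm Z1: Z_in = Z1 + (Z3 || Z2) = 463.1 - j339.5 Ω = 574.3∠-36.2° Ω.
Step 5 — Source phasor: V = 19.4∠69.2° V = 6.889 + j18.14 V.
Step 6 — Current: I = V / Z = -0.008999 + j0.03256 A = 0.03378∠105.4° A.
Step 7 — Complex power: S = V·I* = 0.5286 - j0.3875 VA.
Step 8 — Real power: P = Re(S) = 0.5286 W.
Step 9 — Reactive power: Q = Im(S) = -0.3875 VAR.
Step 10 — Apparent power: |S| = 0.6554 VA.
Step 11 — Power factor: PF = P/|S| = 0.8065 (leading).

(a) P = 0.5286 W  (b) Q = -0.3875 VAR  (c) S = 0.6554 VA  (d) PF = 0.8065 (leading)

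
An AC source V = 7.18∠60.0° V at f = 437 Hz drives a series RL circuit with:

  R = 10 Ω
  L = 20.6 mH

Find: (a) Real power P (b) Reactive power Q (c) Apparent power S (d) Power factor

Step 1 — Angular frequency: ω = 2π·f = 2π·437 = 2746 rad/s.
Step 2 — Component impedances:
  R: Z = R = 10 Ω
  L: Z = jωL = j·2746·0.0206 = 0 + j56.56 Ω
Step 3 — Series combination: Z_total = R + L = 10 + j56.56 Ω = 57.44∠80.0° Ω.
Step 4 — Source phasor: V = 7.18∠60.0° V = 3.59 + j6.218 V.
Step 5 — Current: I = V / Z = 0.1175 - j0.0427 A = 0.125∠-20.0° A.
Step 6 — Complex power: S = V·I* = 0.1563 + j0.8838 VA.
Step 7 — Real power: P = Re(S) = 0.1563 W.
Step 8 — Reactive power: Q = Im(S) = 0.8838 VAR.
Step 9 — Apparent power: |S| = 0.8975 VA.
Step 10 — Power factor: PF = P/|S| = 0.1741 (lagging).

(a) P = 0.1563 W  (b) Q = 0.8838 VAR  (c) S = 0.8975 VA  (d) PF = 0.1741 (lagging)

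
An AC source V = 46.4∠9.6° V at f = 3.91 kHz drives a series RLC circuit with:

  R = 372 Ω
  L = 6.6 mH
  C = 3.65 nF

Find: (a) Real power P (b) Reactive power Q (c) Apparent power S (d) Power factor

Step 1 — Angular frequency: ω = 2π·f = 2π·3910 = 2.457e+04 rad/s.
Step 2 — Component impedances:
  R: Z = R = 372 Ω
  L: Z = jωL = j·2.457e+04·0.0066 = 0 + j162.1 Ω
  C: Z = 1/(jωC) = -j/(ω·C) = 0 - j1.115e+04 Ω
Step 3 — Series combination: Z_total = R + L + C = 372 - j1.099e+04 Ω = 1.1e+04∠-88.1° Ω.
Step 4 — Source phasor: V = 46.4∠9.6° V = 45.75 + j7.738 V.
Step 5 — Current: I = V / Z = -0.0005626 + j0.004182 A = 0.00422∠97.7° A.
Step 6 — Complex power: S = V·I* = 0.006624 - j0.1957 VA.
Step 7 — Real power: P = Re(S) = 0.006624 W.
Step 8 — Reactive power: Q = Im(S) = -0.1957 VAR.
Step 9 — Apparent power: |S| = 0.1958 VA.
Step 10 — Power factor: PF = P/|S| = 0.03383 (leading).

(a) P = 0.006624 W  (b) Q = -0.1957 VAR  (c) S = 0.1958 VA  (d) PF = 0.03383 (leading)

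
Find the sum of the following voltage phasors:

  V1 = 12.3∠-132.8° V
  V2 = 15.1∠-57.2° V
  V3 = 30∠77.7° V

Step 1 — Convert each phasor to rectangular form:
  V1 = 12.3·(cos(-132.8°) + j·sin(-132.8°)) = -8.357 - j9.025 V
  V2 = 15.1·(cos(-57.2°) + j·sin(-57.2°)) = 8.18 - j12.69 V
  V3 = 30·(cos(77.7°) + j·sin(77.7°)) = 6.391 + j29.31 V
Step 2 — Sum components: V_total = 6.214 + j7.594 V.
Step 3 — Convert to polar: |V_total| = 9.812 V, ∠V_total = 50.7°.

V_total = 9.812∠50.7° V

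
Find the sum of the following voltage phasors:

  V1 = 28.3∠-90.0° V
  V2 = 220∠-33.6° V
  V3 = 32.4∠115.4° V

Step 1 — Convert each phasor to rectangular form:
  V1 = 28.3·(cos(-90.0°) + j·sin(-90.0°)) = 0 - j28.3 V
  V2 = 220·(cos(-33.6°) + j·sin(-33.6°)) = 183.2 - j121.7 V
  V3 = 32.4·(cos(115.4°) + j·sin(115.4°)) = -13.9 + j29.27 V
Step 2 — Sum components: V_total = 169.3 - j120.8 V.
Step 3 — Convert to polar: |V_total| = 208 V, ∠V_total = -35.5°.

V_total = 208∠-35.5° V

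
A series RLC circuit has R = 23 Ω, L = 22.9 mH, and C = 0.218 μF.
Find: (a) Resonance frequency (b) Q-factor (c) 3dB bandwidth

Step 1 — Resonance: ω₀ = 1/√(LC) = 1/√(0.0229·2.18e-07) = 1.415e+04 rad/s.
Step 2 — f₀ = ω₀/(2π) = 2253 Hz.
Step 3 — Series Q: Q = ω₀L/R = 1.415e+04·0.0229/23 = 14.09.
Step 4 — Bandwidth: Δω = ω₀/Q = 1004 rad/s; BW = Δω/(2π) = 159.8 Hz.

(a) f₀ = 2253 Hz  (b) Q = 14.09  (c) BW = 159.8 Hz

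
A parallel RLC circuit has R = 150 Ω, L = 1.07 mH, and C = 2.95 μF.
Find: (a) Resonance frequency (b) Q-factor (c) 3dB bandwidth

Step 1 — Resonance: ω₀ = 1/√(LC) = 1/√(0.00107·2.95e-06) = 1.78e+04 rad/s.
Step 2 — f₀ = ω₀/(2π) = 2833 Hz.
Step 3 — Parallel Q: Q = R/(ω₀L) = 150/(1.78e+04·0.00107) = 7.876.
Step 4 — Bandwidth: Δω = ω₀/Q = 2260 rad/s; BW = Δω/(2π) = 359.7 Hz.

(a) f₀ = 2833 Hz  (b) Q = 7.876  (c) BW = 359.7 Hz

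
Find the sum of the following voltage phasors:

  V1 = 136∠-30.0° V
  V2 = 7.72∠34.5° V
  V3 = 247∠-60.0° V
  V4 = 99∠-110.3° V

Step 1 — Convert each phasor to rectangular form:
  V1 = 136·(cos(-30.0°) + j·sin(-30.0°)) = 117.8 - j68 V
  V2 = 7.72·(cos(34.5°) + j·sin(34.5°)) = 6.362 + j4.373 V
  V3 = 247·(cos(-60.0°) + j·sin(-60.0°)) = 123.5 - j213.9 V
  V4 = 99·(cos(-110.3°) + j·sin(-110.3°)) = -34.35 - j92.85 V
Step 2 — Sum components: V_total = 213.3 - j370.4 V.
Step 3 — Convert to polar: |V_total| = 427.4 V, ∠V_total = -60.1°.

V_total = 427.4∠-60.1° V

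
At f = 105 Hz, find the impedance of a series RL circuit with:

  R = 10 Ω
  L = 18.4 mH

Step 1 — Angular frequency: ω = 2π·f = 2π·105 = 659.7 rad/s.
Step 2 — Component impedances:
  R: Z = R = 10 Ω
  L: Z = jωL = j·659.7·0.0184 = 0 + j12.14 Ω
Step 3 — Series combination: Z_total = R + L = 10 + j12.14 Ω = 15.73∠50.5° Ω.

Z = 10 + j12.14 Ω = 15.73∠50.5° Ω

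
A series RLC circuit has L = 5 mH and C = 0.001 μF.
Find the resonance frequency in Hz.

Step 1 — Resonance condition Im(Z)=0 gives ω₀ = 1/√(LC).
Step 2 — ω₀ = 1/√(0.005·1e-09) = 4.472e+05 rad/s.
Step 3 — f₀ = ω₀/(2π) = 7.118e+04 Hz.

f₀ = 7.118e+04 Hz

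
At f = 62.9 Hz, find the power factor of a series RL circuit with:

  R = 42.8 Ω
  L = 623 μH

Step 1 — Angular frequency: ω = 2π·f = 2π·62.9 = 395.2 rad/s.
Step 2 — Component impedances:
  R: Z = R = 42.8 Ω
  L: Z = jωL = j·395.2·0.000623 = 0 + j0.2462 Ω
Step 3 — Series combination: Z_total = R + L = 42.8 + j0.2462 Ω = 42.8∠0.3° Ω.
Step 4 — Power factor: PF = cos(φ) = Re(Z)/|Z| = 42.8/42.8 = 1.
Step 5 — Type: Im(Z) = 0.2462 ⇒ lagging (phase φ = 0.3°).

PF = 1 (lagging, φ = 0.3°)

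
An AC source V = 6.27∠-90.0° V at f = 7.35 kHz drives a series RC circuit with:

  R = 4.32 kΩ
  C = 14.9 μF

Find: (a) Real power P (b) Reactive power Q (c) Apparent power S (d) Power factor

Step 1 — Angular frequency: ω = 2π·f = 2π·7350 = 4.618e+04 rad/s.
Step 2 — Component impedances:
  R: Z = R = 4320 Ω
  C: Z = 1/(jωC) = -j/(ω·C) = 0 - j1.453 Ω
Step 3 — Series combination: Z_total = R + C = 4320 - j1.453 Ω = 4320∠-0.0° Ω.
Step 4 — Source phasor: V = 6.27∠-90.0° V = 0 - j6.27 V.
Step 5 — Current: I = V / Z = 4.883e-07 - j0.001451 A = 0.001451∠-90.0° A.
Step 6 — Complex power: S = V·I* = 0.0091 - j3.061e-06 VA.
Step 7 — Real power: P = Re(S) = 0.0091 W.
Step 8 — Reactive power: Q = Im(S) = -3.061e-06 VAR.
Step 9 — Apparent power: |S| = 0.0091 VA.
Step 10 — Power factor: PF = P/|S| = 1 (leading).

(a) P = 0.0091 W  (b) Q = -3.061e-06 VAR  (c) S = 0.0091 VA  (d) PF = 1 (leading)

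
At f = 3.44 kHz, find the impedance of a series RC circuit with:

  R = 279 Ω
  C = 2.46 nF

Step 1 — Angular frequency: ω = 2π·f = 2π·3440 = 2.161e+04 rad/s.
Step 2 — Component impedances:
  R: Z = R = 279 Ω
  C: Z = 1/(jωC) = -j/(ω·C) = 0 - j1.881e+04 Ω
Step 3 — Series combination: Z_total = R + C = 279 - j1.881e+04 Ω = 1.881e+04∠-89.2° Ω.

Z = 279 - j1.881e+04 Ω = 1.881e+04∠-89.2° Ω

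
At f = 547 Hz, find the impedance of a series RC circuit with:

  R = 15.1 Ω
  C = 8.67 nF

Step 1 — Angular frequency: ω = 2π·f = 2π·547 = 3437 rad/s.
Step 2 — Component impedances:
  R: Z = R = 15.1 Ω
  C: Z = 1/(jωC) = -j/(ω·C) = 0 - j3.356e+04 Ω
Step 3 — Series combination: Z_total = R + C = 15.1 - j3.356e+04 Ω = 3.356e+04∠-90.0° Ω.

Z = 15.1 - j3.356e+04 Ω = 3.356e+04∠-90.0° Ω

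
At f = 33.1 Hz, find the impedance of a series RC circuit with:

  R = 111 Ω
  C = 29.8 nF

Step 1 — Angular frequency: ω = 2π·f = 2π·33.1 = 208 rad/s.
Step 2 — Component impedances:
  R: Z = R = 111 Ω
  C: Z = 1/(jωC) = -j/(ω·C) = 0 - j1.614e+05 Ω
Step 3 — Series combination: Z_total = R + C = 111 - j1.614e+05 Ω = 1.614e+05∠-90.0° Ω.

Z = 111 - j1.614e+05 Ω = 1.614e+05∠-90.0° Ω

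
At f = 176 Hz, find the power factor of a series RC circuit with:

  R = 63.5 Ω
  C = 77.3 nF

Step 1 — Angular frequency: ω = 2π·f = 2π·176 = 1106 rad/s.
Step 2 — Component impedances:
  R: Z = R = 63.5 Ω
  C: Z = 1/(jωC) = -j/(ω·C) = 0 - j1.17e+04 Ω
Step 3 — Series combination: Z_total = R + C = 63.5 - j1.17e+04 Ω = 1.17e+04∠-89.7° Ω.
Step 4 — Power factor: PF = cos(φ) = Re(Z)/|Z| = 63.5/11699 = 0.005428.
Step 5 — Type: Im(Z) = -1.17e+04 ⇒ leading (phase φ = -89.7°).

PF = 0.005428 (leading, φ = -89.7°)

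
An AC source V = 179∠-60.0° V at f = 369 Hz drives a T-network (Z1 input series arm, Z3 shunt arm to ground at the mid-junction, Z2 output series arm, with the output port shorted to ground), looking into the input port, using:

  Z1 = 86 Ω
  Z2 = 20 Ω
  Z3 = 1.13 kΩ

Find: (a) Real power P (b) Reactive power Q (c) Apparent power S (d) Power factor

Step 1 — Angular frequency: ω = 2π·f = 2π·369 = 2318 rad/s.
Step 2 — Component impedances:
  Z1: Z = R = 86 Ω
  Z2: Z = R = 20 Ω
  Z3: Z = R = 1130 Ω
Step 3 — With the output port shorted to ground, the output series arm Z2 runs from the junction to ground; the shunt arm Z3 also runs from the junction to ground. They appear in parallel: Z3 || Z2 = 19.65 Ω.
Step 4 — Series with input arm Z1: Z_in = Z1 + (Z3 || Z2) = 105.7 Ω = 105.7∠0.0° Ω.
Step 5 — Source phasor: V = 179∠-60.0° V = 89.5 - j155 V.
Step 6 — Current: I = V / Z = 0.8471 - j1.467 A = 1.694∠-60.0° A.
Step 7 — Complex power: S = V·I* = 303.3 VA.
Step 8 — Real power: P = Re(S) = 303.3 W.
Step 9 — Reactive power: Q = Im(S) = 0 VAR.
Step 10 — Apparent power: |S| = 303.3 VA.
Step 11 — Power factor: PF = P/|S| = 1 (unity).

(a) P = 303.3 W  (b) Q = 0 VAR  (c) S = 303.3 VA  (d) PF = 1 (unity)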